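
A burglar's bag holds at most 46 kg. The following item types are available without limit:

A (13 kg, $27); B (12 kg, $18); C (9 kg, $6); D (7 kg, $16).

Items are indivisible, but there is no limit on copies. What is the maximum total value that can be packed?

Best value-per-unit is D at 16/7; filling with it alone gives 6×16 = 96.
Optimal mix: 3×A + 1×D → weight 46, value 97.

$97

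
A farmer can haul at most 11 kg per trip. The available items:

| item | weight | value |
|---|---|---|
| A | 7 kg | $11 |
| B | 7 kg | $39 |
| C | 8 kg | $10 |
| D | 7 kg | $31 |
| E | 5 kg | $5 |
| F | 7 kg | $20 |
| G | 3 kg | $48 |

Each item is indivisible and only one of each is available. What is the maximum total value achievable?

Check high-value combinations within 11 kg:
- B+G: weight 7+3=10, value 39+48=87
- D+G: weight 7+3=10, value 31+48=79
- F+G: weight 7+3=10, value 20+48=68
- A+G: weight 7+3=10, value 11+48=59
Best: $87.

$87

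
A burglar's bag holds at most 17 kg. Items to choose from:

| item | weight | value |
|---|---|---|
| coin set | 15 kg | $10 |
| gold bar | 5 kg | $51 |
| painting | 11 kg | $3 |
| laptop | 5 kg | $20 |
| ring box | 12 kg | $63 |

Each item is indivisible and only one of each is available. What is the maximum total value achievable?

Check high-value combinations within 17 kg:
- gold bar+ring box: weight 5+12=17, value 51+63=114
- laptop+ring box: weight 5+12=17, value 20+63=83
- gold bar+laptop: weight 5+5=10, value 51+20=71
- ring box: weight 12, value 63
- gold bar+painting: weight 5+11=16, value 51+3=54
Best: $114.

$114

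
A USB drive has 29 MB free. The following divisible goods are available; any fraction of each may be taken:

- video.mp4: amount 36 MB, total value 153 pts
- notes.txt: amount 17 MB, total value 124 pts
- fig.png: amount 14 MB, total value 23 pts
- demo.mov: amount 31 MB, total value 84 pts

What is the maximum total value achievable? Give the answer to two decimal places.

Take in order of value per unit:
- notes.txt (124/17 per unit): all 17 → value 124, running total 124.00
- video.mp4 (153/36 per unit): 12 of 36 → value 12×153/36 = 51.0000, running total 175.00
Total 175.00.

175.00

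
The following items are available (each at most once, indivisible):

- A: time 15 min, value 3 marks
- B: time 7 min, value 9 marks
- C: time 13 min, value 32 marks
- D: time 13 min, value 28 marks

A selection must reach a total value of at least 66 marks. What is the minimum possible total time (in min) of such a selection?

33

Subsets with value ≥ 66, sorted by total time:
- B+C+D: time 33, value 69
- A+B+C+D: time 48, value 72
Minimum time: 33 min.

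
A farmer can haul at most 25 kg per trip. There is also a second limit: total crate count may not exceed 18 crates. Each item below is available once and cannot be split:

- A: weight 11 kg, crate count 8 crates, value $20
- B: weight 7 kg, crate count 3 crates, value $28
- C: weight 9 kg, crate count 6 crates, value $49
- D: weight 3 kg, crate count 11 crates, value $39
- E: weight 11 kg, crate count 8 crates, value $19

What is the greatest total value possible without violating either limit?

Feasible sets respecting both limits:
- C+D: weight 12, crate count 17, value 88
- B+C: weight 16, crate count 9, value 77
- A+C: weight 20, crate count 14, value 69
Best: $88.

$88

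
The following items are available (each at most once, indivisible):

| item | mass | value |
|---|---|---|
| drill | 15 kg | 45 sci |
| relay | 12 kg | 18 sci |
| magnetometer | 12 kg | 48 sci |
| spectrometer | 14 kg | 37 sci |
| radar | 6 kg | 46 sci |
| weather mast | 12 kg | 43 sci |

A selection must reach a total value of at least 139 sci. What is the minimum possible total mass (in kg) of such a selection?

Subsets with value ≥ 139, sorted by total mass:
- drill+magnetometer+radar: mass 33, value 139
- relay+magnetometer+radar+weather mast: mass 42, value 155
- magnetometer+spectrometer+radar+weather mast: mass 44, value 174
- relay+magnetometer+spectrometer+radar: mass 44, value 149
Minimum mass: 33 kg.

33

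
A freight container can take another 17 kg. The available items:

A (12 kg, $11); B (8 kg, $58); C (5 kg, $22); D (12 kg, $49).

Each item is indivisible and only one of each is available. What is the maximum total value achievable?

$80

Check high-value combinations within 17 kg:
- B+C: weight 8+5=13, value 58+22=80
- C+D: weight 5+12=17, value 22+49=71
- B: weight 8, value 58
- D: weight 12, value 49
- A+C: weight 12+5=17, value 11+22=33
Best: $80.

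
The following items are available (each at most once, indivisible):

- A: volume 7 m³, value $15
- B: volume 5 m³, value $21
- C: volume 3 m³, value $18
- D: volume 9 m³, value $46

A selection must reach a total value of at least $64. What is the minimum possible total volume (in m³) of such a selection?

12

Subsets with value ≥ 64, sorted by total volume:
- C+D: volume 12, value 64
- B+D: volume 14, value 67
- B+C+D: volume 17, value 85
- A+C+D: volume 19, value 79
Minimum volume: 12 m³.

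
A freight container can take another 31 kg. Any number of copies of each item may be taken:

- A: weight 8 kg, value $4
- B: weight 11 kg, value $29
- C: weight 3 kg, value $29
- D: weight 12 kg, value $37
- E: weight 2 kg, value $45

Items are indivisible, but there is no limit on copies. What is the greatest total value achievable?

$675

Best value-per-unit is E at 45/2, and filling with it alone uses weight 15×2=30. No mix of the others beats 15×45 = 675.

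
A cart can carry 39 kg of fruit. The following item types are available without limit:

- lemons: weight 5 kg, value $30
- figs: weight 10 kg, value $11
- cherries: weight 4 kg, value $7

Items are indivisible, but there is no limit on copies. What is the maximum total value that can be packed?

$217

Best value-per-unit is lemons at 30/5; filling with it alone gives 7×30 = 210.
Optimal mix: 7×lemons + 1×cherries → weight 39, value 217.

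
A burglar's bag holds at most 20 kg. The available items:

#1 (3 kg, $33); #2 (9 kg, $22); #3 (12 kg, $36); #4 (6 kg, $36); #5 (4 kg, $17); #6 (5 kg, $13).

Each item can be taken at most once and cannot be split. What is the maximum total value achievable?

$99

Check high-value combinations within 20 kg:
- #1+#4+#5+#6: weight 3+6+4+5=18, value 33+36+17+13=99
- #1+#2+#4: weight 3+9+6=18, value 33+22+36=91
- #1+#4+#5: weight 3+6+4=13, value 33+36+17=86
- #1+#3+#5: weight 3+12+4=19, value 33+36+17=86
- #1+#4+#6: weight 3+6+5=14, value 33+36+13=82
Best: $99.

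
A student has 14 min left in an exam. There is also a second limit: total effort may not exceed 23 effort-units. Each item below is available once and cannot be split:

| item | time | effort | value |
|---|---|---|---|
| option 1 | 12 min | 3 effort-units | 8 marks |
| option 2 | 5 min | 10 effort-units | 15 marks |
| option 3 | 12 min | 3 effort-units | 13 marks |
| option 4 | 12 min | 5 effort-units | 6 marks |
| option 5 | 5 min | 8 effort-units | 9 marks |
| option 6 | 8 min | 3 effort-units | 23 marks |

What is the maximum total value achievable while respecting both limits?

38 marks

Feasible sets respecting both limits:
- option 2+option 6: time 13, effort 13, value 38
- option 5+option 6: time 13, effort 11, value 32
- option 2+option 5: time 10, effort 18, value 24
Best: 38 marks.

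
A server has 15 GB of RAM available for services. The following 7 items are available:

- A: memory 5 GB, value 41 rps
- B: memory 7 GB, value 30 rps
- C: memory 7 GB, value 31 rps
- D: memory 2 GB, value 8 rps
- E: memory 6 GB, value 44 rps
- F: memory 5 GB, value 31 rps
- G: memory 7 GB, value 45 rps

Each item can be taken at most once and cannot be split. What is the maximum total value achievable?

97 rps

Check high-value combinations within 15 GB:
- D+E+G: memory 2+6+7=15, value 8+44+45=97
- A+D+G: memory 5+2+7=14, value 41+8+45=94
- A+D+E: memory 5+2+6=13, value 41+8+44=93
- E+G: memory 6+7=13, value 44+45=89
- A+G: memory 5+7=12, value 41+45=86
Best: 97 rps.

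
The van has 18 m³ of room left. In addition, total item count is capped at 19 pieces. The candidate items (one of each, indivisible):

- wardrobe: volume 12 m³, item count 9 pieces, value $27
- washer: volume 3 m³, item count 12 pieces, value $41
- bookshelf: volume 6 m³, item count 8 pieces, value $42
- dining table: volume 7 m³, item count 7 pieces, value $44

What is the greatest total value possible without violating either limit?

Feasible sets respecting both limits:
- bookshelf+dining table: volume 13, item count 15, value 86
- washer+dining table: volume 10, item count 19, value 85
- wardrobe+bookshelf: volume 18, item count 17, value 69
- dining table: volume 7, item count 7, value 44
Best: $86.

$86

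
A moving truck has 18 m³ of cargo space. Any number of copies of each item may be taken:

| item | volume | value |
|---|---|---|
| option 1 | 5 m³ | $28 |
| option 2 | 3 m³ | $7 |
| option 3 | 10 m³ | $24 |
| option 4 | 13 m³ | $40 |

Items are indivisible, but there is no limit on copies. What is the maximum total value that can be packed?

$91

Best value-per-unit is option 1 at 28/5; filling with it alone gives 3×28 = 84.
Optimal mix: 3×option 1 + 1×option 2 → volume 18, value 91.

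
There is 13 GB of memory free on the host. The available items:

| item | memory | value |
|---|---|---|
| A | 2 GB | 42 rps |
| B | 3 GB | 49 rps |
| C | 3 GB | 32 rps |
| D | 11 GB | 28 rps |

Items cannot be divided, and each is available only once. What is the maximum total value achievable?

123 rps

This is a 0/1 knapsack; check combinations near the capacity.
- A+B+C: memory 2+3+3=8, value 42+49+32=123
- A+B: memory 2+3=5, value 42+49=91
- B+C: memory 3+3=6, value 49+32=81
- A+C: memory 2+3=5, value 42+32=74
- A+D: memory 2+11=13, value 42+28=70
Best: 123 rps.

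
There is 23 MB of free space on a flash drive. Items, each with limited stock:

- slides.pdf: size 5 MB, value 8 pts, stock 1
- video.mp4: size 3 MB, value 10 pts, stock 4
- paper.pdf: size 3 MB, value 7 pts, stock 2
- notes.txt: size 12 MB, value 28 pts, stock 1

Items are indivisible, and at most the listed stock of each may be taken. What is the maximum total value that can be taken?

Best selections within size 23 and stock limits:
- 1×slides.pdf + 4×video.mp4 + 2×paper.pdf: size 23, value 62
- 3×video.mp4 + 1×notes.txt: size 21, value 58
- 1×slides.pdf + 2×video.mp4 + 1×notes.txt: size 23, value 56
- 1×slides.pdf + 4×video.mp4 + 1×paper.pdf: size 20, value 55
Best: 62 pts.

62 pts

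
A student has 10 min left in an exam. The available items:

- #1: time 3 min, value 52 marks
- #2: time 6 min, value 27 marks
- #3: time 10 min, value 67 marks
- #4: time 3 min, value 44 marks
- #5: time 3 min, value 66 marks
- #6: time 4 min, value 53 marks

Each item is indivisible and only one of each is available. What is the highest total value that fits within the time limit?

171 marks

Check high-value combinations within 10 min:
- #1+#5+#6: time 3+3+4=10, value 52+66+53=171
- #4+#5+#6: time 3+3+4=10, value 44+66+53=163
- #1+#4+#5: time 3+3+3=9, value 52+44+66=162
- #1+#4+#6: time 3+3+4=10, value 52+44+53=149
- #5+#6: time 3+4=7, value 66+53=119
Best: 171 marks.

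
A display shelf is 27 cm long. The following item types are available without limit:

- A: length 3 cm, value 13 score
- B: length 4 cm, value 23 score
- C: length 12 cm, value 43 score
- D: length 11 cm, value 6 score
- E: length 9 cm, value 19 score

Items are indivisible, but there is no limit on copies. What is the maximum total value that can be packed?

151 score

Best value-per-unit is B at 23/4; filling with it alone gives 6×23 = 138.
Optimal mix: 1×A + 6×B → length 27, value 151.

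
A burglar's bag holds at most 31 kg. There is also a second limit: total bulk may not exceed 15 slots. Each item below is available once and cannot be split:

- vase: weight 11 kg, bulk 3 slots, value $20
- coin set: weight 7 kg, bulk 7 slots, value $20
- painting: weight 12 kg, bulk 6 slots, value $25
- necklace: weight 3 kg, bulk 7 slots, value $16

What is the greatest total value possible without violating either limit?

$45

Feasible sets respecting both limits:
- vase+painting: weight 23, bulk 9, value 45
- coin set+painting: weight 19, bulk 13, value 45
- painting+necklace: weight 15, bulk 13, value 41
- vase+coin set: weight 18, bulk 10, value 40
Best: $45.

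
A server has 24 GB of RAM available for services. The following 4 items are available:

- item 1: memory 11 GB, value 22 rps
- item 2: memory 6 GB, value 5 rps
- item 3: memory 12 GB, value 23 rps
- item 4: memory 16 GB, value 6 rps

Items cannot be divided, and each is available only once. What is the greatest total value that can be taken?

Check high-value combinations within 24 GB:
- item 1+item 3: memory 11+12=23, value 22+23=45
- item 2+item 3: memory 6+12=18, value 5+23=28
- item 1+item 2: memory 11+6=17, value 22+5=27
- item 3: memory 12, value 23
Best: 45 rps.

45 rps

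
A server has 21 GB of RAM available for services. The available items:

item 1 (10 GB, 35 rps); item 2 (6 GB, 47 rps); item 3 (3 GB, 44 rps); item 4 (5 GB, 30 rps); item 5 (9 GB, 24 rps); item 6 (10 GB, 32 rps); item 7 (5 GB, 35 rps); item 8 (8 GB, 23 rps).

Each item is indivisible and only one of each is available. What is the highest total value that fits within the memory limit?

156 rps

Check high-value combinations within 21 GB:
- item 2+item 3+item 4+item 7: memory 6+3+5+5=19, value 47+44+30+35=156
- item 3+item 4+item 7+item 8: memory 3+5+5+8=21, value 44+30+35+23=132
- item 2+item 3+item 7: memory 6+3+5=14, value 47+44+35=126
- item 1+item 2+item 3: memory 10+6+3=19, value 35+47+44=126
- item 2+item 3+item 6: memory 6+3+10=19, value 47+44+32=123
Best: 156 rps.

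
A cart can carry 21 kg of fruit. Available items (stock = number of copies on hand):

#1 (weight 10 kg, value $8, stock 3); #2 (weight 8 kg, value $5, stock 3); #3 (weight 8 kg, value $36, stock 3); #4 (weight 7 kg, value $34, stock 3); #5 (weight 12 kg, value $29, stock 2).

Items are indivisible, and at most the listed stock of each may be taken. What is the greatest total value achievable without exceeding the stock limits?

Top feasible selections:
- 3×#4: weight 21, value 102
- 2×#3: weight 16, value 72
- 1×#3 + 1×#4: weight 15, value 70
Best: $102.

$102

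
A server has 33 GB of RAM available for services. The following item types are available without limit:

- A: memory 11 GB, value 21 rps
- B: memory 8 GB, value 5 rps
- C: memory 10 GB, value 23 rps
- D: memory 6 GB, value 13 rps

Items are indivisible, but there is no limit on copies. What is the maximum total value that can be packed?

72 rps

Best value-per-unit is C at 23/10; filling with it alone gives 3×23 = 69.
Optimal mix: 2×C + 2×D → memory 32, value 72.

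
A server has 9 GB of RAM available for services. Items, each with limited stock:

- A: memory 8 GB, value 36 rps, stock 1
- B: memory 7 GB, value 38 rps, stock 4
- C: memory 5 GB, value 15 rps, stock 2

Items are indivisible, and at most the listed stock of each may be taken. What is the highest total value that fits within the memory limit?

Best selections within memory 9 and stock limits:
- 1×B: memory 7, value 38
- 1×A: memory 8, value 36
- 1×C: memory 5, value 15
Best: 38 rps.

38 rps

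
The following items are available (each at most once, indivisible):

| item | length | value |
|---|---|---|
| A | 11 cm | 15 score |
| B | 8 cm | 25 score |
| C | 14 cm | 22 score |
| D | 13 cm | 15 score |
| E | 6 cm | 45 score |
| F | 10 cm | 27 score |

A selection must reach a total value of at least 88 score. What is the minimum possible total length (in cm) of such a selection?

Subsets with value ≥ 88, sorted by total length:
- B+E+F: length 24, value 97
- B+C+E: length 28, value 92
- C+E+F: length 30, value 94
- A+B+E+F: length 35, value 112
Minimum length: 24 cm.

24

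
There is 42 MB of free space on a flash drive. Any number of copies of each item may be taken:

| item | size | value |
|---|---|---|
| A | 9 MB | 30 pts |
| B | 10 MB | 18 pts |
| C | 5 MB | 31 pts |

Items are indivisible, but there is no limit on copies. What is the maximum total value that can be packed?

248 pts

Best value-per-unit is C at 31/5, and filling with it alone uses size 8×5=40. No mix of the others beats 8×31 = 248.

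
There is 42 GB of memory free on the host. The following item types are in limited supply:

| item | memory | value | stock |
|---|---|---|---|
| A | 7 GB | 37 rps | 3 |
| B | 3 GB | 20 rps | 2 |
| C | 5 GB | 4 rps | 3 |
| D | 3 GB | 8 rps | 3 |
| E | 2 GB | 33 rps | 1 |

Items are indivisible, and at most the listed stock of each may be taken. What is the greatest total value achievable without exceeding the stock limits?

Best selections within memory 42 and stock limits:
- 3×A + 2×B + 3×D + 1×E: memory 38, value 208
- 3×A + 2×B + 1×C + 2×D + 1×E: memory 40, value 204
Best: 208 rps.

208 rps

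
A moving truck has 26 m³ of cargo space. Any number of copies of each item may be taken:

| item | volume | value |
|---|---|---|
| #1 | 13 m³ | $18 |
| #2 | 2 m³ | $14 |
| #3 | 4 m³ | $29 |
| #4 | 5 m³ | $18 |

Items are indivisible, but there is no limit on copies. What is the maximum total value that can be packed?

Best value-per-unit is #3 at 29/4; filling with it alone gives 6×29 = 174.
Optimal mix: 1×#2 + 6×#3 → volume 26, value 188.

$188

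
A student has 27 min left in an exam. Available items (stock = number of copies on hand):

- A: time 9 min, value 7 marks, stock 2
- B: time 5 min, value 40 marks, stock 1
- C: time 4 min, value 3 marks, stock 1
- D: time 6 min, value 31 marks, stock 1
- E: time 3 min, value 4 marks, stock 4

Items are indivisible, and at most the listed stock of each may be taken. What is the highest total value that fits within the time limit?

90 marks

Best selections within time 27 and stock limits:
- 1×B + 1×C + 1×D + 4×E: time 27, value 90
- 1×B + 1×D + 4×E: time 23, value 87
Best: 90 marks.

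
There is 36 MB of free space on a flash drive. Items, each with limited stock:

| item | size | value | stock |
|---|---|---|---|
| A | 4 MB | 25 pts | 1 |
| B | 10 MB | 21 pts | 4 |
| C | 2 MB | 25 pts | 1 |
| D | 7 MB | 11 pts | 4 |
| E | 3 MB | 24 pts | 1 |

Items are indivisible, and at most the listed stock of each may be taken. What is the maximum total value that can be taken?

Top feasible selections:
- 1×A + 2×B + 1×C + 1×D + 1×E: size 36, value 127
- 1×A + 1×B + 1×C + 2×D + 1×E: size 33, value 117
Best: 127 pts.

127 pts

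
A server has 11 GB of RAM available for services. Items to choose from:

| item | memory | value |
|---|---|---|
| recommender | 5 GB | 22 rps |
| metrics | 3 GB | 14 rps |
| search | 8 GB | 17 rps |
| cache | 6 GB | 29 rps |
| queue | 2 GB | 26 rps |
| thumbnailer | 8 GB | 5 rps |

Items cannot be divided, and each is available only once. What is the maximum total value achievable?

Check high-value combinations within 11 GB:
- metrics+cache+queue: memory 3+6+2=11, value 14+29+26=69
- recommender+metrics+queue: memory 5+3+2=10, value 22+14+26=62
- cache+queue: memory 6+2=8, value 29+26=55
- recommender+cache: memory 5+6=11, value 22+29=51
- recommender+queue: memory 5+2=7, value 22+26=48
Best: 69 rps.

69 rps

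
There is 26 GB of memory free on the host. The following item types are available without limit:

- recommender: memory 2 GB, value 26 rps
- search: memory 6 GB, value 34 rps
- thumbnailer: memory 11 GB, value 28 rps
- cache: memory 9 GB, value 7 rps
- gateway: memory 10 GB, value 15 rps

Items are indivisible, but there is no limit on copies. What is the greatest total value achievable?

338 rps

Best value-per-unit is recommender at 26/2, and filling with it alone uses memory 13×2=26. No mix of the others beats 13×26 = 338.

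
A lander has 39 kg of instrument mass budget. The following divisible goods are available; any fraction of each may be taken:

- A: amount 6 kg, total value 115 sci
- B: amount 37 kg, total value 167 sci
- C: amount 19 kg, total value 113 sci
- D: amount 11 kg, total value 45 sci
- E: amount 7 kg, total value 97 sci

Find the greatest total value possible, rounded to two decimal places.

356.59

Take in order of value per unit:
- A (115/6 per unit): all 6 → value 115, running total 115.00
- E (97/7 per unit): all 7 → value 97, running total 212.00
- C (113/19 per unit): all 19 → value 113, running total 325.00
- B (167/37 per unit): 7 of 37 → value 7×167/37 = 31.5946, running total 356.59
Total 356.59.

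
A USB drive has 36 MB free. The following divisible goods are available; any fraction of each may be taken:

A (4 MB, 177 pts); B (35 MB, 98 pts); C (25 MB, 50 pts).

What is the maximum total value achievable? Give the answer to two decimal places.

266.60

Take in order of value per unit:
- A (177/4 per unit): all 4 → value 177, running total 177.00
- B (98/35 per unit): 32 of 35 → value 32×98/35 = 89.6000, running total 266.60
Total 266.60.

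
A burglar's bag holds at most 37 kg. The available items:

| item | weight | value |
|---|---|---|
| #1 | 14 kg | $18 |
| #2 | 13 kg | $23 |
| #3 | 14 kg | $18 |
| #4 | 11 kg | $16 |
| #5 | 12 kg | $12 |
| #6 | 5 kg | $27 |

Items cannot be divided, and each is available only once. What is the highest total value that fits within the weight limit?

$68

Check high-value combinations within 37 kg:
- #1+#2+#6: weight 14+13+5=32, value 18+23+27=68
- #2+#3+#6: weight 13+14+5=32, value 23+18+27=68
- #2+#4+#6: weight 13+11+5=29, value 23+16+27=66
- #1+#3+#6: weight 14+14+5=33, value 18+18+27=63
- #2+#5+#6: weight 13+12+5=30, value 23+12+27=62
Best: $68.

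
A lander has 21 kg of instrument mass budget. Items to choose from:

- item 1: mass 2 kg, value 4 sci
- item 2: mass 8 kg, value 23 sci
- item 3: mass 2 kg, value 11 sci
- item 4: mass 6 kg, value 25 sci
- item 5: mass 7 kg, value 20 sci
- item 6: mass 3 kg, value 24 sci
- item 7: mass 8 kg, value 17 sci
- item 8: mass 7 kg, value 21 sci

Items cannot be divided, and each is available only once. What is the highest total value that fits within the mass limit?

Check high-value combinations within 21 kg:
- item 1+item 2+item 3+item 4+item 6: mass 2+8+2+6+3=21, value 4+23+11+25+24=87
- item 1+item 3+item 4+item 6+item 8: mass 2+2+6+3+7=20, value 4+11+25+24+21=85
- item 1+item 3+item 4+item 5+item 6: mass 2+2+6+7+3=20, value 4+11+25+20+24=84
- item 2+item 3+item 4+item 6: mass 8+2+6+3=19, value 23+11+25+24=83
Best: 87 sci.

87 sci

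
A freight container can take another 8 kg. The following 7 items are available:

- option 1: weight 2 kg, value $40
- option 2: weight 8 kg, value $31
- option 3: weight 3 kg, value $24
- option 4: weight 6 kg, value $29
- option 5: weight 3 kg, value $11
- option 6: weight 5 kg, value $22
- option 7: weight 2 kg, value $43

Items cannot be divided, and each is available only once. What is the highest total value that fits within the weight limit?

This is a 0/1 knapsack; check combinations near the capacity.
- option 1+option 3+option 7: weight 2+3+2=7, value 40+24+43=107
- option 1+option 5+option 7: weight 2+3+2=7, value 40+11+43=94
- option 1+option 7: weight 2+2=4, value 40+43=83
- option 3+option 5+option 7: weight 3+3+2=8, value 24+11+43=78
- option 1+option 3+option 5: weight 2+3+3=8, value 40+24+11=75
Best: $107.

$107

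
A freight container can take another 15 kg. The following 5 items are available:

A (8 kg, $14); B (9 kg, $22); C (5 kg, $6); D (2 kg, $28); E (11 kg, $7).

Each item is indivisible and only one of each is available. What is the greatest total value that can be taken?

$50

Check high-value combinations within 15 kg:
- B+D: weight 9+2=11, value 22+28=50
- A+C+D: weight 8+5+2=15, value 14+6+28=48
- A+D: weight 8+2=10, value 14+28=42
Best: $50.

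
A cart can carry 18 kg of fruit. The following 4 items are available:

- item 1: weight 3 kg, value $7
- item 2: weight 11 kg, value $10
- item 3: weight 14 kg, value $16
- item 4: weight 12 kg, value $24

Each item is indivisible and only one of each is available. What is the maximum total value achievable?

This is a 0/1 knapsack; check combinations near the capacity.
- item 1+item 4: weight 3+12=15, value 7+24=31
- item 4: weight 12, value 24
- item 1+item 3: weight 3+14=17, value 7+16=23
- item 1+item 2: weight 3+11=14, value 7+10=17
- item 3: weight 14, value 16
Best: $31.

$31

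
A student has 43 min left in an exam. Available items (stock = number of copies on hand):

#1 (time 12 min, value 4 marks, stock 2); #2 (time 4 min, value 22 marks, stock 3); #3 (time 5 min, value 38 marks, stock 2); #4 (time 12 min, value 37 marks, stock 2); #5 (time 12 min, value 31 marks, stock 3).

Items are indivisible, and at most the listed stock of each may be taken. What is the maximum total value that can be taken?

Best selections within time 43 and stock limits:
- 2×#2 + 2×#3 + 2×#4: time 42, value 194
- 2×#2 + 2×#3 + 1×#4 + 1×#5: time 42, value 188
Best: 194 marks.

194 marks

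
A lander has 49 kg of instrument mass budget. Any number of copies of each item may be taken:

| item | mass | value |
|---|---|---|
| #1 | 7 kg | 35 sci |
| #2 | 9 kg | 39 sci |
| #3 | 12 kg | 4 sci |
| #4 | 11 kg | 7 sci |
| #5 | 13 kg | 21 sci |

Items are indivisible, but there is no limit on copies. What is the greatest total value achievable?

245 sci

Best value-per-unit is #1 at 35/7, and filling with it alone uses mass 7×7=49. No mix of the others beats 7×35 = 245.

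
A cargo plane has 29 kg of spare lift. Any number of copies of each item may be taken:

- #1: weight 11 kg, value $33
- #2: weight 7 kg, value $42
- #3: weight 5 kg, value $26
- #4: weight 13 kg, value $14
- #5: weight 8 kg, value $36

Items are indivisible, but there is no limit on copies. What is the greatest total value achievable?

$168

Best value-per-unit is #2 at 42/7, and filling with it alone uses weight 4×7=28. No mix of the others beats 4×42 = 168.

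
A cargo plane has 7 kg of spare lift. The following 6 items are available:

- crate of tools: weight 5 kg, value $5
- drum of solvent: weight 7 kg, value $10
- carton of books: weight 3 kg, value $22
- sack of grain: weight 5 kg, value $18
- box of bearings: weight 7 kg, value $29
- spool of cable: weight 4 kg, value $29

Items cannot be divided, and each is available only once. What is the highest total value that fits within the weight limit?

$51

Check high-value combinations within 7 kg:
- carton of books+spool of cable: weight 3+4=7, value 22+29=51
- spool of cable: weight 4, value 29
- box of bearings: weight 7, value 29
Best: $51.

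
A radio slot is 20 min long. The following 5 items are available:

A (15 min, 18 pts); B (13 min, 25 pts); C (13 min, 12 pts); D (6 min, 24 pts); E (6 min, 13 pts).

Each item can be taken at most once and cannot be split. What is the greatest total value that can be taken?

Check high-value combinations within 20 min:
- B+D: duration 13+6=19, value 25+24=49
- B+E: duration 13+6=19, value 25+13=38
- D+E: duration 6+6=12, value 24+13=37
Best: 49 pts.

49 pts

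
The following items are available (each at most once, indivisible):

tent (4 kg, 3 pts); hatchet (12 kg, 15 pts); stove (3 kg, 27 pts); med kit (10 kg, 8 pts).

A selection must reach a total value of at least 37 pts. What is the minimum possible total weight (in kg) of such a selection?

15

Subsets with value ≥ 37, sorted by total weight:
- hatchet+stove: weight 15, value 42
- tent+stove+med kit: weight 17, value 38
- tent+hatchet+stove: weight 19, value 45
Minimum weight: 15 kg.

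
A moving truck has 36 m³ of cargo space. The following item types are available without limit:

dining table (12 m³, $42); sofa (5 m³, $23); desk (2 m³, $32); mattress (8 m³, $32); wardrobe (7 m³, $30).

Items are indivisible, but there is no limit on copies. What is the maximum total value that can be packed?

$576

Best value-per-unit is desk at 32/2, and filling with it alone uses volume 18×2=36. No mix of the others beats 18×32 = 576.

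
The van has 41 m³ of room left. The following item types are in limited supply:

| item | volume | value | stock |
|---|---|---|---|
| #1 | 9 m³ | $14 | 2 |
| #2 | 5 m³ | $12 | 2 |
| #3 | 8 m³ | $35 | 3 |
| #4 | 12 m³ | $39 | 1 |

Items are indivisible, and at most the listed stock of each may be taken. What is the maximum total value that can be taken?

$156

Top feasible selections:
- 1×#2 + 3×#3 + 1×#4: volume 41, value 156
- 3×#3 + 1×#4: volume 36, value 144
Best: $156.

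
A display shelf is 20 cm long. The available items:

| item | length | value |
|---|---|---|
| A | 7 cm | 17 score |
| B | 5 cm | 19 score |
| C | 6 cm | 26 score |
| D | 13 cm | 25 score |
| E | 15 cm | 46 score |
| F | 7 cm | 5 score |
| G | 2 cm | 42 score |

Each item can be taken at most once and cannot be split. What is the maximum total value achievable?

104 score

Check high-value combinations within 20 cm:
- A+B+C+G: length 7+5+6+2=20, value 17+19+26+42=104
- B+C+F+G: length 5+6+7+2=20, value 19+26+5+42=92
- E+G: length 15+2=17, value 46+42=88
- B+C+G: length 5+6+2=13, value 19+26+42=87
Best: 104 score.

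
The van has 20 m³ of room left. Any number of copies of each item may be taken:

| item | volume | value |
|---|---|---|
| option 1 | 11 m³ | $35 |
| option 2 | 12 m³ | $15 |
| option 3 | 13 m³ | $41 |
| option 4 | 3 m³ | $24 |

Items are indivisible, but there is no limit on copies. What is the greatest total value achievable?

Best value-per-unit is option 4 at 24/3, and filling with it alone uses volume 6×3=18. No mix of the others beats 6×24 = 144.

$144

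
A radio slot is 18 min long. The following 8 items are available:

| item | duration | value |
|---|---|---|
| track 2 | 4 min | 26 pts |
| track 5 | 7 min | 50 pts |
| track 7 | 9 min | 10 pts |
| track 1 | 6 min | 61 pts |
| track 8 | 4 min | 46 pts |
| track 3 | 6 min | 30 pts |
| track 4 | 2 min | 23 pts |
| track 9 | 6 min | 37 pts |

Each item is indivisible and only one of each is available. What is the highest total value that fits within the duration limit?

Check high-value combinations within 18 min:
- track 1+track 8+track 4+track 9: duration 6+4+2+6=18, value 61+46+23+37=167
- track 1+track 8+track 3+track 4: duration 6+4+6+2=18, value 61+46+30+23=160
- track 5+track 1+track 8: duration 7+6+4=17, value 50+61+46=157
- track 2+track 1+track 8+track 4: duration 4+6+4+2=16, value 26+61+46+23=156
Best: 167 pts.

167 pts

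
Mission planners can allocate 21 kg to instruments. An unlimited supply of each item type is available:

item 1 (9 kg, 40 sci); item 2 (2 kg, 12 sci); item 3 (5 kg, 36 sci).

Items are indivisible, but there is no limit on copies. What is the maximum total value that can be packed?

144 sci

Best value-per-unit is item 3 at 36/5; filling with it alone gives 4×36 = 144.
Optimal mix: 3×item 2 + 3×item 3 → mass 21, value 144.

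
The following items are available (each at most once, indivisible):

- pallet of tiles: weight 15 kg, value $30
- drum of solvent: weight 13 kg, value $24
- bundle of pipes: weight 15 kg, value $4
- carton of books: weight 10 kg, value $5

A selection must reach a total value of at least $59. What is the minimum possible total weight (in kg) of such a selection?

38

Subsets with value ≥ 59, sorted by total weight:
- pallet of tiles+drum of solvent+carton of books: weight 38, value 59
- pallet of tiles+drum of solvent+bundle of pipes+carton of books: weight 53, value 63
Minimum weight: 38 kg.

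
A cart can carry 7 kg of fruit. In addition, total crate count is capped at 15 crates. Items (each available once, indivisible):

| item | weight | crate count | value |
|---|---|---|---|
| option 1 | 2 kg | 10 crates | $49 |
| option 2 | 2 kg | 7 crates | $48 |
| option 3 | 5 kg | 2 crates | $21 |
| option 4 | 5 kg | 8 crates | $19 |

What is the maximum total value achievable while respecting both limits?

Feasible sets respecting both limits:
- option 1+option 3: weight 7, crate count 12, value 70
- option 2+option 3: weight 7, crate count 9, value 69
- option 2+option 4: weight 7, crate count 15, value 67
- option 1: weight 2, crate count 10, value 49
Best: $70.

$70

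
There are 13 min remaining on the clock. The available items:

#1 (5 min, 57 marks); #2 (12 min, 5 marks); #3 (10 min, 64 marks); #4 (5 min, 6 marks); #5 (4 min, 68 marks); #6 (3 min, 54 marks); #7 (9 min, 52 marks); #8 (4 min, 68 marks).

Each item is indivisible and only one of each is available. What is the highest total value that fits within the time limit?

Check high-value combinations within 13 min:
- #1+#5+#8: time 5+4+4=13, value 57+68+68=193
- #5+#6+#8: time 4+3+4=11, value 68+54+68=190
- #1+#5+#6: time 5+4+3=12, value 57+68+54=179
- #1+#6+#8: time 5+3+4=12, value 57+54+68=179
Best: 193 marks.

193 marks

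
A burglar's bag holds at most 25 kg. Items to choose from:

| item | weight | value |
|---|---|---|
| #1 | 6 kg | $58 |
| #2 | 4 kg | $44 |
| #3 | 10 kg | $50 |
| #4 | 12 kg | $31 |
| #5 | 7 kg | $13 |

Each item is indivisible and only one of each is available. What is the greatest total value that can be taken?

Check high-value combinations within 25 kg:
- #1+#2+#3: weight 6+4+10=20, value 58+44+50=152
- #1+#2+#4: weight 6+4+12=22, value 58+44+31=133
- #1+#3+#5: weight 6+10+7=23, value 58+50+13=121
- #1+#2+#5: weight 6+4+7=17, value 58+44+13=115
Best: $152.

$152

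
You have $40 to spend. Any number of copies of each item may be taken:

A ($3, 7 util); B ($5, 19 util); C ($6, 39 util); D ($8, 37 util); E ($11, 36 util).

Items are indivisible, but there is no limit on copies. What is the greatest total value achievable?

241 util

Best value-per-unit is C at 39/6; filling with it alone gives 6×39 = 234.
Optimal mix: 1×A + 6×C → cost 39, value 241.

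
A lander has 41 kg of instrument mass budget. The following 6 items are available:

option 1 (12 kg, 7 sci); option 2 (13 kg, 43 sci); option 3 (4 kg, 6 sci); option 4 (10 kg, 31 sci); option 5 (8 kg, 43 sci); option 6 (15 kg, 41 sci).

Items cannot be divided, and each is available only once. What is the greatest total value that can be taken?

Check high-value combinations within 41 kg:
- option 2+option 3+option 5+option 6: mass 13+4+8+15=40, value 43+6+43+41=133
- option 2+option 5+option 6: mass 13+8+15=36, value 43+43+41=127
- option 2+option 3+option 4+option 5: mass 13+4+10+8=35, value 43+6+31+43=123
- option 3+option 4+option 5+option 6: mass 4+10+8+15=37, value 6+31+43+41=121
Best: 133 sci.

133 sci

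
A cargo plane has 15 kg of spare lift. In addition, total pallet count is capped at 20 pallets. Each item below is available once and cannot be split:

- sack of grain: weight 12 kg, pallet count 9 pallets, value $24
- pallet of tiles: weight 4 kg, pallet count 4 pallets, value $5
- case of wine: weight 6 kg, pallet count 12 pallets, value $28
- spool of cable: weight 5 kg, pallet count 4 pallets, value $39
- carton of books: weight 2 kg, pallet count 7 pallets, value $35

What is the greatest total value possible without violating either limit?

$79

Feasible sets respecting both limits:
- pallet of tiles+spool of cable+carton of books: weight 11, pallet count 15, value 79
- spool of cable+carton of books: weight 7, pallet count 11, value 74
- pallet of tiles+case of wine+spool of cable: weight 15, pallet count 20, value 72
- case of wine+spool of cable: weight 11, pallet count 16, value 67
Best: $79.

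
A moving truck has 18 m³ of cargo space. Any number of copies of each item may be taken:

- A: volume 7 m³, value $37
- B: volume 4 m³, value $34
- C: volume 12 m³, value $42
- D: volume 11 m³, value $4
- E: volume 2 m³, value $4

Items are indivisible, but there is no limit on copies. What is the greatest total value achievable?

Best value-per-unit is B at 34/4; filling with it alone gives 4×34 = 136.
Optimal mix: 4×B + 1×E → volume 18, value 140.

$140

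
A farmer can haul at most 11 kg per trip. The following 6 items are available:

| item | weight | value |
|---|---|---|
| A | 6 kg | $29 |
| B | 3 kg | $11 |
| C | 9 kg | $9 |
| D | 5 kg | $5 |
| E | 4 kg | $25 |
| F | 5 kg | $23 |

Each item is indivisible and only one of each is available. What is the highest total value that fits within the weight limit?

This is a 0/1 knapsack; check combinations near the capacity.
- A+E: weight 6+4=10, value 29+25=54
- A+F: weight 6+5=11, value 29+23=52
- E+F: weight 4+5=9, value 25+23=48
Best: $54.

$54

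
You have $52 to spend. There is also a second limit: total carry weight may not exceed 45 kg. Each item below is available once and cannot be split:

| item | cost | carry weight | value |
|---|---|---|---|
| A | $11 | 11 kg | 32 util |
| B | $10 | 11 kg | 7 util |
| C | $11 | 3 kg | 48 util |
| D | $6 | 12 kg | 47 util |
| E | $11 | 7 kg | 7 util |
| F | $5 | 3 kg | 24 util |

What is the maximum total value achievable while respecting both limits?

Feasible sets respecting both limits:
- A+B+C+D+F: cost 43, carry weight 40, value 158
- A+C+D+E+F: cost 44, carry weight 36, value 158
- A+C+D+F: cost 33, carry weight 29, value 151
- A+B+C+D+E: cost 49, carry weight 44, value 141
Best: 158 util.

158 util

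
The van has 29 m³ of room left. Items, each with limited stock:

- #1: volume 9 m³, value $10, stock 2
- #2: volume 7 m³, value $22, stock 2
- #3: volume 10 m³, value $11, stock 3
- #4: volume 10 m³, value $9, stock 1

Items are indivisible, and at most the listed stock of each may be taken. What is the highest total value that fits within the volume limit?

Best selections within volume 29 and stock limits:
- 2×#2 + 1×#3: volume 24, value 55
- 1×#1 + 2×#2: volume 23, value 54
- 2×#2 + 1×#4: volume 24, value 53
Best: $55.

$55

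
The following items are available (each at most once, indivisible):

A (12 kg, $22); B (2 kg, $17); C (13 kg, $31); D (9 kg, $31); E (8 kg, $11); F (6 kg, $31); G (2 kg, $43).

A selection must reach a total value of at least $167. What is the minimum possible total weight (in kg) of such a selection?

44

Subsets with value ≥ 167, sorted by total weight:
- A+B+C+D+F+G: weight 44, value 175
- A+C+D+E+F+G: weight 50, value 169
- A+B+C+D+E+F+G: weight 52, value 186
Minimum weight: 44 kg.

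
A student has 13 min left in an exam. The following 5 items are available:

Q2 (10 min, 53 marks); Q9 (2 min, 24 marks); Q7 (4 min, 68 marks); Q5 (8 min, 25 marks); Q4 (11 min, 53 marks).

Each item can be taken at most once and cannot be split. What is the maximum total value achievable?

Check high-value combinations within 13 min:
- Q7+Q5: time 4+8=12, value 68+25=93
- Q9+Q7: time 2+4=6, value 24+68=92
- Q2+Q9: time 10+2=12, value 53+24=77
- Q9+Q4: time 2+11=13, value 24+53=77
- Q7: time 4, value 68
Best: 93 marks.

93 marks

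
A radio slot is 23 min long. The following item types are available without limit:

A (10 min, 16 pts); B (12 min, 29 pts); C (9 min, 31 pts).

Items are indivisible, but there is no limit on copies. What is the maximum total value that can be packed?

Best value-per-unit is C at 31/9, and filling with it alone uses duration 2×9=18. No mix of the others beats 2×31 = 62.

62 pts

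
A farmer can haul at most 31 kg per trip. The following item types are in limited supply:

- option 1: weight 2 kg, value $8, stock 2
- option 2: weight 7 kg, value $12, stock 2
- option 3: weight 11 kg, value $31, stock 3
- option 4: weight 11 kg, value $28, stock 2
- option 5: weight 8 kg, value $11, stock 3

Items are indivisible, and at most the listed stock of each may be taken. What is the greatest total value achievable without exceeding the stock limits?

$82

Best selections within weight 31 and stock limits:
- 1×option 1 + 1×option 2 + 2×option 3: weight 31, value 82
- 1×option 1 + 1×option 2 + 1×option 3 + 1×option 4: weight 31, value 79
Best: $82.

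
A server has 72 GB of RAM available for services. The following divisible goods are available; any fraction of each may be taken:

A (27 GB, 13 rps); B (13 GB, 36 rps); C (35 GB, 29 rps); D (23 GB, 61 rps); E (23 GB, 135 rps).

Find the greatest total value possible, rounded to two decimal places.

Take in order of value per unit:
- E (135/23 per unit): all 23 → value 135, running total 135.00
- B (36/13 per unit): all 13 → value 36, running total 171.00
- D (61/23 per unit): all 23 → value 61, running total 232.00
- C (29/35 per unit): 13 of 35 → value 13×29/35 = 10.7714, running total 242.77
Total 242.77.

242.77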